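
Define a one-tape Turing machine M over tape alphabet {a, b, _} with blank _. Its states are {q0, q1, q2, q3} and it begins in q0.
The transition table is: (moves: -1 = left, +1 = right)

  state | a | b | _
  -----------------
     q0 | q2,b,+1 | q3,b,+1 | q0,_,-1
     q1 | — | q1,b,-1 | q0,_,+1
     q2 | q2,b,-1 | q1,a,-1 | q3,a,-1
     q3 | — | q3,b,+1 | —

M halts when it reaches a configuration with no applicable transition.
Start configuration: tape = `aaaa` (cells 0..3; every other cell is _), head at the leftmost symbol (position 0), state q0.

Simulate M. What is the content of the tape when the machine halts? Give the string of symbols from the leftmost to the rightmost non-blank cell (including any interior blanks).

baaa

q0 | _[a]aaa   read a → write b, move +1, go to q2
q2 | _b[a]aa   read a → write b, move -1, go to q2
q2 | _[b]baa   read b → write a, move -1, go to q1
q1 | [_]abaa   read _ → write _, move +1, go to q0
q0 | _[a]baa   read a → write b, move +1, go to q2
q2 | _b[b]aa   read b → write a, move -1, go to q1
q1 | _[b]aaa   read b → write b, move -1, go to q1
q1 | [_]baaa   read _ → write _, move +1, go to q0
q0 | _[b]aaa   read b → write b, move +1, go to q3
q3 | _b[a]aa
The non-blank tape span at halt is baaa.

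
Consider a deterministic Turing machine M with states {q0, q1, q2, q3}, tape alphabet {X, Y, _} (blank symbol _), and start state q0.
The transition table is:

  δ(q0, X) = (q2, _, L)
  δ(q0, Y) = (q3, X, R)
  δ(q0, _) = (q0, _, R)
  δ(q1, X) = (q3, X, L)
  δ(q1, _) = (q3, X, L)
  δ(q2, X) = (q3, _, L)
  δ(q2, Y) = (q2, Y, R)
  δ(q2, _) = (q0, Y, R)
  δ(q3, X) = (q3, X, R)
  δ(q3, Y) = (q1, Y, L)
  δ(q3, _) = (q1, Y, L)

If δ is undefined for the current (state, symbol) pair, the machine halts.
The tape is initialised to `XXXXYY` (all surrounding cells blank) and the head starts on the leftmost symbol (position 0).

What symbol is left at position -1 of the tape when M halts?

q0 | _[X]XXXYY   read X → write _, move L, go to q2
q2 | [_]_XXXYY   read _ → write Y, move R, go to q0
q0 | Y[_]XXXYY   read _ → write _, move R, go to q0
q0 | Y_[X]XXYY   read X → write _, move L, go to q2
q2 | Y[_]_XXYY   read _ → write Y, move R, go to q0
q0 | YY[_]XXYY   read _ → write _, move R, go to q0
q0 | YY_[X]XYY   read X → write _, move L, go to q2
q2 | YY[_]_XYY   read _ → write Y, move R, go to q0
q0 | YYY[_]XYY   read _ → write _, move R, go to q0
q0 | YYY_[X]YY   read X → write _, move L, go to q2
q2 | YYY[_]_YY   read _ → write Y, move R, go to q0
q0 | YYYY[_]YY   read _ → write _, move R, go to q0
q0 | YYYY_[Y]Y   read Y → write X, move R, go to q3
q3 | YYYY_X[Y]   read Y → write Y, move L, go to q1
q1 | YYYY_[X]Y   read X → write X, move L, go to q3
q3 | YYYY[_]XY   read _ → write Y, move L, go to q1
q1 | YYY[Y]YXY
Cell -1 holds Y when M halts.

Y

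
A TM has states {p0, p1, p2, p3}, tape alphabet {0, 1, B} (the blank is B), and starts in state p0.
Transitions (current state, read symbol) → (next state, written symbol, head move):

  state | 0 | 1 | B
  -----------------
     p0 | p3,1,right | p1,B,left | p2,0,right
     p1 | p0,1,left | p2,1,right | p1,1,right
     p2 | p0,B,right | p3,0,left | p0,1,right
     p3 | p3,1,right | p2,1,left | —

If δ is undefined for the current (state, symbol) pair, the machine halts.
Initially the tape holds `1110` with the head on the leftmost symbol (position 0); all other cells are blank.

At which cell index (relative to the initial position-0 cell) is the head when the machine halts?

-3

state=p0 head=0 tape=BBB[1]110   (p0,1)→(p1,B,left)
state=p1 head=-1 tape=BB[B]B110   (p1,B)→(p1,1,right)
state=p1 head=0 tape=BB1[B]110   (p1,B)→(p1,1,right)
state=p1 head=1 tape=BB11[1]10   (p1,1)→(p2,1,right)
state=p2 head=2 tape=BB111[1]0   (p2,1)→(p3,0,left)
state=p3 head=1 tape=BB11[1]00   (p3,1)→(p2,1,left)
state=p2 head=0 tape=BB1[1]100   (p2,1)→(p3,0,left)
state=p3 head=-1 tape=BB[1]0100   (p3,1)→(p2,1,left)
state=p2 head=-2 tape=B[B]10100   (p2,B)→(p0,1,right)
state=p0 head=-1 tape=B1[1]0100   (p0,1)→(p1,B,left)
state=p1 head=-2 tape=B[1]B0100   (p1,1)→(p2,1,right)
state=p2 head=-1 tape=B1[B]0100   (p2,B)→(p0,1,right)
state=p0 head=0 tape=B11[0]100   (p0,0)→(p3,1,right)
state=p3 head=1 tape=B111[1]00   (p3,1)→(p2,1,left)
state=p2 head=0 tape=B11[1]100   (p2,1)→(p3,0,left)
state=p3 head=-1 tape=B1[1]0100   (p3,1)→(p2,1,left)
state=p2 head=-2 tape=B[1]10100   (p2,1)→(p3,0,left)
state=p3 head=-3 tape=[B]010100
At halt the head is at cell -3.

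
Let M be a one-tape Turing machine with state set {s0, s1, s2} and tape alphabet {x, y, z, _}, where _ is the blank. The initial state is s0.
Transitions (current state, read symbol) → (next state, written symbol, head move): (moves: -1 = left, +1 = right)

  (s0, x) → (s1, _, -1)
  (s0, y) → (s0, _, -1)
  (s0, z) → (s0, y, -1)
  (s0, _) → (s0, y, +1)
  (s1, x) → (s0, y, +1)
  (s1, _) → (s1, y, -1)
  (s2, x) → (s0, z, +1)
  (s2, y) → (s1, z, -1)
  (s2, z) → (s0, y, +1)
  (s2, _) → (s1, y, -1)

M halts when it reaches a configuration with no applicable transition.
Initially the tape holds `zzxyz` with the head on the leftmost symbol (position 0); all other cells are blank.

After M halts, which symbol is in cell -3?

y

s0 | ____[z]zxyz   read z → write y, move -1, go to s0
s0 | ___[_]yzxyz   read _ → write y, move +1, go to s0
s0 | ___y[y]zxyz   read y → write _, move -1, go to s0
s0 | ___[y]_zxyz   read y → write _, move -1, go to s0
s0 | __[_]__zxyz   read _ → write y, move +1, go to s0
s0 | __y[_]_zxyz   read _ → write y, move +1, go to s0
s0 | __yy[_]zxyz   read _ → write y, move +1, go to s0
s0 | __yyy[z]xyz   read z → write y, move -1, go to s0
s0 | __yy[y]yxyz   read y → write _, move -1, go to s0
s0 | __y[y]_yxyz   read y → write _, move -1, go to s0
s0 | __[y]__yxyz   read y → write _, move -1, go to s0
s0 | _[_]___yxyz   read _ → write y, move +1, go to s0
s0 | _y[_]__yxyz   read _ → write y, move +1, go to s0
s0 | _yy[_]_yxyz   read _ → write y, move +1, go to s0
s0 | _yyy[_]yxyz   read _ → write y, move +1, go to s0
s0 | _yyyy[y]xyz   read y → write _, move -1, go to s0
s0 | _yyy[y]_xyz   read y → write _, move -1, go to s0
s0 | _yy[y]__xyz   read y → write _, move -1, go to s0
s0 | _y[y]___xyz   read y → write _, move -1, go to s0
s0 | _[y]____xyz   read y → write _, move -1, go to s0
s0 | [_]_____xyz   read _ → write y, move +1, go to s0
s0 | y[_]____xyz   read _ → write y, move +1, go to s0
s0 | yy[_]___xyz   read _ → write y, move +1, go to s0
s0 | yyy[_]__xyz   read _ → write y, move +1, go to s0
s0 | yyyy[_]_xyz   read _ → write y, move +1, go to s0
s0 | yyyyy[_]xyz   read _ → write y, move +1, go to s0
s0 | yyyyyy[x]yz   read x → write _, move -1, go to s1
s1 | yyyyy[y]_yz
Cell -3 holds y when M halts.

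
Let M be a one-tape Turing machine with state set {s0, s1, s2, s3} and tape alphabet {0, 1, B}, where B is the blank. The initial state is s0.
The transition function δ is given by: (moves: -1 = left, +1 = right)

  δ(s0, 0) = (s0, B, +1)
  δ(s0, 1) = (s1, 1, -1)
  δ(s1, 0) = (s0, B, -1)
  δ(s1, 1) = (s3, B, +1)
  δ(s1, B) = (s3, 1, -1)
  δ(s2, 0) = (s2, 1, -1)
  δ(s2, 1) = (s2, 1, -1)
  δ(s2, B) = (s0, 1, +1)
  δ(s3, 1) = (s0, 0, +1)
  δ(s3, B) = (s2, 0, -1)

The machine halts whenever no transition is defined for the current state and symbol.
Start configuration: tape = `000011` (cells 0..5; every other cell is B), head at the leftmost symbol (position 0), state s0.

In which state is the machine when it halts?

s0

s0 | [0]00011   read 0 → write B, move +1, go to s0
s0 | B[0]0011   read 0 → write B, move +1, go to s0
s0 | BB[0]011   read 0 → write B, move +1, go to s0
s0 | BBB[0]11   read 0 → write B, move +1, go to s0
s0 | BBBB[1]1   read 1 → write 1, move -1, go to s1
s1 | BBB[B]11   read B → write 1, move -1, go to s3
s3 | BB[B]111   read B → write 0, move -1, go to s2
s2 | B[B]0111   read B → write 1, move +1, go to s0
s0 | B1[0]111   read 0 → write B, move +1, go to s0
s0 | B1B[1]11   read 1 → write 1, move -1, go to s1
s1 | B1[B]111   read B → write 1, move -1, go to s3
s3 | B[1]1111   read 1 → write 0, move +1, go to s0
s0 | B0[1]111   read 1 → write 1, move -1, go to s1
s1 | B[0]1111   read 0 → write B, move -1, go to s0
s0 | [B]B1111
No transition is defined for (s0, B); M halts in state s0.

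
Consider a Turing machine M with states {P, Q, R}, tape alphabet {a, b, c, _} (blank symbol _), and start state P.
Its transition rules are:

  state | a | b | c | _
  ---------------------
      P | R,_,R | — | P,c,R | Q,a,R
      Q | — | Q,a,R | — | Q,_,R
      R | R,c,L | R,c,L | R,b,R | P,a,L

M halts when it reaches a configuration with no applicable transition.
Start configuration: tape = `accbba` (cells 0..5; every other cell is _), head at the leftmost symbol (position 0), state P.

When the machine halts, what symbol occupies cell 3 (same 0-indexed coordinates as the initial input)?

state=P head=0 tape=_[a]ccbba   (P,a)→(R,_,R)
state=R head=1 tape=__[c]cbba   (R,c)→(R,b,R)
state=R head=2 tape=__b[c]bba   (R,c)→(R,b,R)
state=R head=3 tape=__bb[b]ba   (R,b)→(R,c,L)
state=R head=2 tape=__b[b]cba   (R,b)→(R,c,L)
state=R head=1 tape=__[b]ccba   (R,b)→(R,c,L)
state=R head=0 tape=_[_]cccba   (R,_)→(P,a,L)
state=P head=-1 tape=[_]acccba   (P,_)→(Q,a,R)
state=Q head=0 tape=a[a]cccba
Cell 3 holds c when M halts.

c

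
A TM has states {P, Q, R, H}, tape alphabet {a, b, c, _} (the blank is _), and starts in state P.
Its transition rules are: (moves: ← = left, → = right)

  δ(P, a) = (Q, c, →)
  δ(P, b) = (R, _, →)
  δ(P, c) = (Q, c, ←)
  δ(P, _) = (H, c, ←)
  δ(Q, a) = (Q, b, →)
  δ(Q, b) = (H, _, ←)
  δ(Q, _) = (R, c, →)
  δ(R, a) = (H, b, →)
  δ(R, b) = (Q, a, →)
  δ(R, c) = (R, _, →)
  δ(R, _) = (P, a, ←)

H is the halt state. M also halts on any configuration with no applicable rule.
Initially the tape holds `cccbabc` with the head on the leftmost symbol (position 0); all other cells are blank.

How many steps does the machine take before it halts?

state=P head=0 tape=_[c]ccbabc   (P,c)→(Q,c,←)
state=Q head=-1 tape=[_]cccbabc   (Q,_)→(R,c,→)
state=R head=0 tape=c[c]ccbabc   (R,c)→(R,_,→)
state=R head=1 tape=c_[c]cbabc   (R,c)→(R,_,→)
state=R head=2 tape=c__[c]babc   (R,c)→(R,_,→)
state=R head=3 tape=c___[b]abc   (R,b)→(Q,a,→)
state=Q head=4 tape=c___a[a]bc   (Q,a)→(Q,b,→)
state=Q head=5 tape=c___ab[b]c   (Q,b)→(H,_,←)
state=H head=4 tape=c___a[b]_c
M halts after 8 transitions.

8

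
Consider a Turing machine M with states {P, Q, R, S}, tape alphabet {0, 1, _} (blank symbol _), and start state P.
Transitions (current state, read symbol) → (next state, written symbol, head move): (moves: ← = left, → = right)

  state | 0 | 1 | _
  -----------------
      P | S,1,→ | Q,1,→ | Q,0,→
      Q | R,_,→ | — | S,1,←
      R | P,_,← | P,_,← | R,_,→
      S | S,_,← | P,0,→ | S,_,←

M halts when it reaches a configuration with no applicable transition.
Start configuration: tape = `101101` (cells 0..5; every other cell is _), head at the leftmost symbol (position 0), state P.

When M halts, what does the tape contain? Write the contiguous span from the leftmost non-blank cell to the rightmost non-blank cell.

state=P head=0 tape=[1]01101   (P,1)→(Q,1,→)
state=Q head=1 tape=1[0]1101   (Q,0)→(R,_,→)
state=R head=2 tape=1_[1]101   (R,1)→(P,_,←)
state=P head=1 tape=1[_]_101   (P,_)→(Q,0,→)
state=Q head=2 tape=10[_]101   (Q,_)→(S,1,←)
state=S head=1 tape=1[0]1101   (S,0)→(S,_,←)
state=S head=0 tape=[1]_1101   (S,1)→(P,0,→)
state=P head=1 tape=0[_]1101   (P,_)→(Q,0,→)
state=Q head=2 tape=00[1]101
The non-blank tape span at halt is 001101.

001101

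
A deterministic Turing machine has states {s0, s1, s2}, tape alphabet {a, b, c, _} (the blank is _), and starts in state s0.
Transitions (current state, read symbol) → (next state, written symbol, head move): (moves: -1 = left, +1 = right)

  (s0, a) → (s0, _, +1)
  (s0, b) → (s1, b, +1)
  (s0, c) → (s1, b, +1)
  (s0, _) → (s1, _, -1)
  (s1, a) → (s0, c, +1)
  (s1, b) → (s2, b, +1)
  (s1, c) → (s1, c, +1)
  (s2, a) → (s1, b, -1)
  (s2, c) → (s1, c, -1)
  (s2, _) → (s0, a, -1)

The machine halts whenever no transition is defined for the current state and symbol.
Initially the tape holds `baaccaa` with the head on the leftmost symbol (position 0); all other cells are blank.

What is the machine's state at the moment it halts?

s1

state=s0 head=0 tape=[b]aaccaa_   (s0,b)→(s1,b,+1)
state=s1 head=1 tape=b[a]accaa_   (s1,a)→(s0,c,+1)
state=s0 head=2 tape=bc[a]ccaa_   (s0,a)→(s0,_,+1)
state=s0 head=3 tape=bc_[c]caa_   (s0,c)→(s1,b,+1)
state=s1 head=4 tape=bc_b[c]aa_   (s1,c)→(s1,c,+1)
state=s1 head=5 tape=bc_bc[a]a_   (s1,a)→(s0,c,+1)
state=s0 head=6 tape=bc_bcc[a]_   (s0,a)→(s0,_,+1)
state=s0 head=7 tape=bc_bcc_[_]   (s0,_)→(s1,_,-1)
state=s1 head=6 tape=bc_bcc[_]_
No transition is defined for (s1, _); M halts in state s1.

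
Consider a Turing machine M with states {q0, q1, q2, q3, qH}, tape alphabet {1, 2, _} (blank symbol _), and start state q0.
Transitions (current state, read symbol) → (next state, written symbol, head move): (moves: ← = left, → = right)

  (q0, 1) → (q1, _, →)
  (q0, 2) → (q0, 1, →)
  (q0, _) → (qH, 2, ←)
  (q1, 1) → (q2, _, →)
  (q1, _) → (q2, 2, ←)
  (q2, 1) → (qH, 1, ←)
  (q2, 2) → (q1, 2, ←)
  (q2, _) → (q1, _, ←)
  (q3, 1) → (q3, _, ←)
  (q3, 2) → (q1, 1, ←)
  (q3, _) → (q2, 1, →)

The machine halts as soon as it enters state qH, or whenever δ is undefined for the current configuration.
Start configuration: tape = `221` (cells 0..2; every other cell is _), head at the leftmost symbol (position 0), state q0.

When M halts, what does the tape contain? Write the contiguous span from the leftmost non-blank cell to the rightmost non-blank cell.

q0 | _[2]21_   read 2 → write 1, move →, go to q0
q0 | _1[2]1_   read 2 → write 1, move →, go to q0
q0 | _11[1]_   read 1 → write _, move →, go to q1
q1 | _11_[_]   read _ → write 2, move ←, go to q2
q2 | _11[_]2   read _ → write _, move ←, go to q1
q1 | _1[1]_2   read 1 → write _, move →, go to q2
q2 | _1_[_]2   read _ → write _, move ←, go to q1
q1 | _1[_]_2   read _ → write 2, move ←, go to q2
q2 | _[1]2_2   read 1 → write 1, move ←, go to qH
qH | [_]12_2
The non-blank tape span at halt is 12_2.

12_2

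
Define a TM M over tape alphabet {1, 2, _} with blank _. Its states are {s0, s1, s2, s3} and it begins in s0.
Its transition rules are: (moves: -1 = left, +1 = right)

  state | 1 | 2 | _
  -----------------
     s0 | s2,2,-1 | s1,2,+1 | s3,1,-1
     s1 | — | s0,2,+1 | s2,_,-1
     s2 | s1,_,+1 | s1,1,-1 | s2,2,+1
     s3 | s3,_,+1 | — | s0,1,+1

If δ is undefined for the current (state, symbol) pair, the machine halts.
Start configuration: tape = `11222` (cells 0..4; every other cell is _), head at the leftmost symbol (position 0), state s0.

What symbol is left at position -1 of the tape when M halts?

state=s0 head=0 tape=_____[1]1222   (s0,1)→(s2,2,-1)
state=s2 head=-1 tape=____[_]21222   (s2,_)→(s2,2,+1)
state=s2 head=0 tape=____2[2]1222   (s2,2)→(s1,1,-1)
state=s1 head=-1 tape=____[2]11222   (s1,2)→(s0,2,+1)
state=s0 head=0 tape=____2[1]1222   (s0,1)→(s2,2,-1)
state=s2 head=-1 tape=____[2]21222   (s2,2)→(s1,1,-1)
state=s1 head=-2 tape=___[_]121222   (s1,_)→(s2,_,-1)
state=s2 head=-3 tape=__[_]_121222   (s2,_)→(s2,2,+1)
state=s2 head=-2 tape=__2[_]121222   (s2,_)→(s2,2,+1)
state=s2 head=-1 tape=__22[1]21222   (s2,1)→(s1,_,+1)
state=s1 head=0 tape=__22_[2]1222   (s1,2)→(s0,2,+1)
state=s0 head=1 tape=__22_2[1]222   (s0,1)→(s2,2,-1)
state=s2 head=0 tape=__22_[2]2222   (s2,2)→(s1,1,-1)
state=s1 head=-1 tape=__22[_]12222   (s1,_)→(s2,_,-1)
state=s2 head=-2 tape=__2[2]_12222   (s2,2)→(s1,1,-1)
state=s1 head=-3 tape=__[2]1_12222   (s1,2)→(s0,2,+1)
state=s0 head=-2 tape=__2[1]_12222   (s0,1)→(s2,2,-1)
state=s2 head=-3 tape=__[2]2_12222   (s2,2)→(s1,1,-1)
state=s1 head=-4 tape=_[_]12_12222   (s1,_)→(s2,_,-1)
state=s2 head=-5 tape=[_]_12_12222   (s2,_)→(s2,2,+1)
state=s2 head=-4 tape=2[_]12_12222   (s2,_)→(s2,2,+1)
state=s2 head=-3 tape=22[1]2_12222   (s2,1)→(s1,_,+1)
state=s1 head=-2 tape=22_[2]_12222   (s1,2)→(s0,2,+1)
state=s0 head=-1 tape=22_2[_]12222   (s0,_)→(s3,1,-1)
state=s3 head=-2 tape=22_[2]112222
Cell -1 holds 1 when M halts.

1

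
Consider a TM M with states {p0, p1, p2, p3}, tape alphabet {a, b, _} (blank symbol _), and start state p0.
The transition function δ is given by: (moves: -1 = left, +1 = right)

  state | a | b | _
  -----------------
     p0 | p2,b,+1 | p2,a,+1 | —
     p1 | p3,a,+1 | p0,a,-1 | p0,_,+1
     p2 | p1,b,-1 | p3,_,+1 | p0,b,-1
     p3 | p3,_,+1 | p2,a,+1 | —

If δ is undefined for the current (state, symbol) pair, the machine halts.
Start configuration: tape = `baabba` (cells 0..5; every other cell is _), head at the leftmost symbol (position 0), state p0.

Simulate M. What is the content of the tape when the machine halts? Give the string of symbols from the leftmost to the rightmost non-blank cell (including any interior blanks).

p0 | [b]aabba__   read b → write a, move +1, go to p2
p2 | a[a]abba__   read a → write b, move -1, go to p1
p1 | [a]babba__   read a → write a, move +1, go to p3
p3 | a[b]abba__   read b → write a, move +1, go to p2
p2 | aa[a]bba__   read a → write b, move -1, go to p1
p1 | a[a]bbba__   read a → write a, move +1, go to p3
p3 | aa[b]bba__   read b → write a, move +1, go to p2
p2 | aaa[b]ba__   read b → write _, move +1, go to p3
p3 | aaa_[b]a__   read b → write a, move +1, go to p2
p2 | aaa_a[a]__   read a → write b, move -1, go to p1
p1 | aaa_[a]b__   read a → write a, move +1, go to p3
p3 | aaa_a[b]__   read b → write a, move +1, go to p2
p2 | aaa_aa[_]_   read _ → write b, move -1, go to p0
p0 | aaa_a[a]b_   read a → write b, move +1, go to p2
p2 | aaa_ab[b]_   read b → write _, move +1, go to p3
p3 | aaa_ab_[_]
The non-blank tape span at halt is aaa_ab.

aaa_ab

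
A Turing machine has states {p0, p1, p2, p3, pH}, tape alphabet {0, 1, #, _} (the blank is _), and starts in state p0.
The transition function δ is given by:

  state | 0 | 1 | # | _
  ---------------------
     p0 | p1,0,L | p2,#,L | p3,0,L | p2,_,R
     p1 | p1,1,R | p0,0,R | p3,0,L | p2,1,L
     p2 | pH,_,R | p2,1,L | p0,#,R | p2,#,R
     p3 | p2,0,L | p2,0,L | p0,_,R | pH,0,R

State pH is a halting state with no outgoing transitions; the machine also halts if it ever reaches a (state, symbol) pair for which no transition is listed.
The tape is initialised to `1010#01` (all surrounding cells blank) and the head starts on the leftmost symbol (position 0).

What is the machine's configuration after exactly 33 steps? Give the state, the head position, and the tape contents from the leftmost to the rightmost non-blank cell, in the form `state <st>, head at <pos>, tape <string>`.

state=p0 head=0 tape=____[1]010#01   (p0,1)→(p2,#,L)
state=p2 head=-1 tape=___[_]#010#01   (p2,_)→(p2,#,R)
state=p2 head=0 tape=___#[#]010#01   (p2,#)→(p0,#,R)
state=p0 head=1 tape=___##[0]10#01   (p0,0)→(p1,0,L)
state=p1 head=0 tape=___#[#]010#01   (p1,#)→(p3,0,L)
state=p3 head=-1 tape=___[#]0010#01   (p3,#)→(p0,_,R)
state=p0 head=0 tape=____[0]010#01   (p0,0)→(p1,0,L)
state=p1 head=-1 tape=___[_]0010#01   (p1,_)→(p2,1,L)
state=p2 head=-2 tape=__[_]10010#01   (p2,_)→(p2,#,R)
state=p2 head=-1 tape=__#[1]0010#01   (p2,1)→(p2,1,L)
state=p2 head=-2 tape=__[#]10010#01   (p2,#)→(p0,#,R)
state=p0 head=-1 tape=__#[1]0010#01   (p0,1)→(p2,#,L)
state=p2 head=-2 tape=__[#]#0010#01   (p2,#)→(p0,#,R)
state=p0 head=-1 tape=__#[#]0010#01   (p0,#)→(p3,0,L)
state=p3 head=-2 tape=__[#]00010#01   (p3,#)→(p0,_,R)
state=p0 head=-1 tape=___[0]0010#01   (p0,0)→(p1,0,L)
state=p1 head=-2 tape=__[_]00010#01   (p1,_)→(p2,1,L)
state=p2 head=-3 tape=_[_]100010#01   (p2,_)→(p2,#,R)
state=p2 head=-2 tape=_#[1]00010#01   (p2,1)→(p2,1,L)
state=p2 head=-3 tape=_[#]100010#01   (p2,#)→(p0,#,R)
state=p0 head=-2 tape=_#[1]00010#01   (p0,1)→(p2,#,L)
state=p2 head=-3 tape=_[#]#00010#01   (p2,#)→(p0,#,R)
state=p0 head=-2 tape=_#[#]00010#01   (p0,#)→(p3,0,L)
state=p3 head=-3 tape=_[#]000010#01   (p3,#)→(p0,_,R)
state=p0 head=-2 tape=__[0]00010#01   (p0,0)→(p1,0,L)
state=p1 head=-3 tape=_[_]000010#01   (p1,_)→(p2,1,L)
state=p2 head=-4 tape=[_]1000010#01   (p2,_)→(p2,#,R)
state=p2 head=-3 tape=#[1]000010#01   (p2,1)→(p2,1,L)
state=p2 head=-4 tape=[#]1000010#01   (p2,#)→(p0,#,R)
state=p0 head=-3 tape=#[1]000010#01   (p0,1)→(p2,#,L)
state=p2 head=-4 tape=[#]#000010#01   (p2,#)→(p0,#,R)
state=p0 head=-3 tape=#[#]000010#01   (p0,#)→(p3,0,L)
state=p3 head=-4 tape=[#]0000010#01   (p3,#)→(p0,_,R)
state=p0 head=-3 tape=_[0]000010#01
After 33 steps: state p0, head at -3, tape 0000010#01.

state p0, head at -3, tape 0000010#01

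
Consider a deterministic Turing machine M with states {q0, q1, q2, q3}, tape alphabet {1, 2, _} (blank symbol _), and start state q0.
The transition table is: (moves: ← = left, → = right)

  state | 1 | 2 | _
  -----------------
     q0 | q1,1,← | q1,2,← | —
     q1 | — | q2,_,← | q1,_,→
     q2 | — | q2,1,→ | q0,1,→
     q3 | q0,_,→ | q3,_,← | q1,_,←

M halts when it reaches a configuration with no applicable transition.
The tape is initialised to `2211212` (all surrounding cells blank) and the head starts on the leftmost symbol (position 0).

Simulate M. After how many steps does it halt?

state=q0 head=0 tape=_[2]211212   (q0,2)→(q1,2,←)
state=q1 head=-1 tape=[_]2211212   (q1,_)→(q1,_,→)
state=q1 head=0 tape=_[2]211212   (q1,2)→(q2,_,←)
state=q2 head=-1 tape=[_]_211212   (q2,_)→(q0,1,→)
state=q0 head=0 tape=1[_]211212
M halts after 4 transitions.

4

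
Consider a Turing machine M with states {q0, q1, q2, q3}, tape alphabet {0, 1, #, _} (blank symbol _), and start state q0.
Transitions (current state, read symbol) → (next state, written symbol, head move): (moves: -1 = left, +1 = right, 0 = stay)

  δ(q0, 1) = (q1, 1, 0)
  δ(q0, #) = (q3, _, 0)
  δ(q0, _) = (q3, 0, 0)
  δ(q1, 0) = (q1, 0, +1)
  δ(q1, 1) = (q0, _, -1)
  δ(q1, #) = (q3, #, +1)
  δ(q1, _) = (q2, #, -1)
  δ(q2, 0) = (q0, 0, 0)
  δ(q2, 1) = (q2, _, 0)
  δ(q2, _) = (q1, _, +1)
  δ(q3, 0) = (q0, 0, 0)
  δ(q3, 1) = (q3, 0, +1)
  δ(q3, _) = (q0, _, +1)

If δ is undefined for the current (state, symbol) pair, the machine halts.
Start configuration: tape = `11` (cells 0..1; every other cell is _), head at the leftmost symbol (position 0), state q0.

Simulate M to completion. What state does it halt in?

q0 | _[1]1   read 1 → write 1, move 0, go to q1
q1 | _[1]1   read 1 → write _, move -1, go to q0
q0 | [_]_1   read _ → write 0, move 0, go to q3
q3 | [0]_1   read 0 → write 0, move 0, go to q0
q0 | [0]_1
No transition is defined for (q0, 0); M halts in state q0.

q0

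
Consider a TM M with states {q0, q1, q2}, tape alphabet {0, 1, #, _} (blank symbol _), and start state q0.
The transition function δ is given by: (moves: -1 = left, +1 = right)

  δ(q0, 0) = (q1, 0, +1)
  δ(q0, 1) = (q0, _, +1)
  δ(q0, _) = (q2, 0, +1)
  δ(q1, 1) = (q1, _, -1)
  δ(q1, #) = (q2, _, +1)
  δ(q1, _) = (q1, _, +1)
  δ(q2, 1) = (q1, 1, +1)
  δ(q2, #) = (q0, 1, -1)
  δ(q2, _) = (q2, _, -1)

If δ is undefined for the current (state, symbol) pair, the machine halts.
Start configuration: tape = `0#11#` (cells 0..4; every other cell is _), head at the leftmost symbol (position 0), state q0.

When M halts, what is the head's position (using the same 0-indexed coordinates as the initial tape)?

0

q0 | [0]#11#_   read 0 → write 0, move +1, go to q1
q1 | 0[#]11#_   read # → write _, move +1, go to q2
q2 | 0_[1]1#_   read 1 → write 1, move +1, go to q1
q1 | 0_1[1]#_   read 1 → write _, move -1, go to q1
q1 | 0_[1]_#_   read 1 → write _, move -1, go to q1
q1 | 0[_]__#_   read _ → write _, move +1, go to q1
q1 | 0_[_]_#_   read _ → write _, move +1, go to q1
q1 | 0__[_]#_   read _ → write _, move +1, go to q1
q1 | 0___[#]_   read # → write _, move +1, go to q2
q2 | 0____[_]   read _ → write _, move -1, go to q2
q2 | 0___[_]_   read _ → write _, move -1, go to q2
q2 | 0__[_]__   read _ → write _, move -1, go to q2
q2 | 0_[_]___   read _ → write _, move -1, go to q2
q2 | 0[_]____   read _ → write _, move -1, go to q2
q2 | [0]_____
At halt the head is at cell 0.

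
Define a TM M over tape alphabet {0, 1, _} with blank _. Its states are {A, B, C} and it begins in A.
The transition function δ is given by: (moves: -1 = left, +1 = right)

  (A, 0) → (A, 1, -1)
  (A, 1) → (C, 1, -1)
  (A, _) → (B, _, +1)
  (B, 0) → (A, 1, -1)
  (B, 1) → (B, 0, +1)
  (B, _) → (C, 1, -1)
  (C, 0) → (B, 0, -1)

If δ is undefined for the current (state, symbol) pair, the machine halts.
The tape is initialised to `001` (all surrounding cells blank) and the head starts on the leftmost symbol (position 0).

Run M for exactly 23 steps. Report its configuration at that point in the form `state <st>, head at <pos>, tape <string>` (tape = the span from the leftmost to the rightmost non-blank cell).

state=A head=0 tape=_[0]01_   (A,0)→(A,1,-1)
state=A head=-1 tape=[_]101_   (A,_)→(B,_,+1)
state=B head=0 tape=_[1]01_   (B,1)→(B,0,+1)
state=B head=1 tape=_0[0]1_   (B,0)→(A,1,-1)
state=A head=0 tape=_[0]11_   (A,0)→(A,1,-1)
state=A head=-1 tape=[_]111_   (A,_)→(B,_,+1)
state=B head=0 tape=_[1]11_   (B,1)→(B,0,+1)
state=B head=1 tape=_0[1]1_   (B,1)→(B,0,+1)
state=B head=2 tape=_00[1]_   (B,1)→(B,0,+1)
state=B head=3 tape=_000[_]   (B,_)→(C,1,-1)
state=C head=2 tape=_00[0]1   (C,0)→(B,0,-1)
state=B head=1 tape=_0[0]01   (B,0)→(A,1,-1)
state=A head=0 tape=_[0]101   (A,0)→(A,1,-1)
state=A head=-1 tape=[_]1101   (A,_)→(B,_,+1)
state=B head=0 tape=_[1]101   (B,1)→(B,0,+1)
state=B head=1 tape=_0[1]01   (B,1)→(B,0,+1)
state=B head=2 tape=_00[0]1   (B,0)→(A,1,-1)
state=A head=1 tape=_0[0]11   (A,0)→(A,1,-1)
state=A head=0 tape=_[0]111   (A,0)→(A,1,-1)
state=A head=-1 tape=[_]1111   (A,_)→(B,_,+1)
state=B head=0 tape=_[1]111   (B,1)→(B,0,+1)
state=B head=1 tape=_0[1]11   (B,1)→(B,0,+1)
state=B head=2 tape=_00[1]1   (B,1)→(B,0,+1)
state=B head=3 tape=_000[1]
After 23 steps: state B, head at 3, tape 0001.

state B, head at 3, tape 0001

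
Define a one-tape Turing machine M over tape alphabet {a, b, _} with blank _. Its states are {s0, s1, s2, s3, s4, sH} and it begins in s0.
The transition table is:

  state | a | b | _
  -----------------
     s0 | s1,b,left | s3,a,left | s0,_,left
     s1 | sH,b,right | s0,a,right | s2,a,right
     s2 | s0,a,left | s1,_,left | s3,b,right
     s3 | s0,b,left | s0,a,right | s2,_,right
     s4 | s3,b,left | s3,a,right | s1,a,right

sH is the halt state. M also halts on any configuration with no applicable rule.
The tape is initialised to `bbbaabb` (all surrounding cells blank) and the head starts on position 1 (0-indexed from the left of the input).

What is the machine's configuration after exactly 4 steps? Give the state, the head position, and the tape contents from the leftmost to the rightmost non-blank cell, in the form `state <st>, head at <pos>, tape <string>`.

state sH, head at 1, tape bbbaabb

s0 | b[b]baabb   read b → write a, move left, go to s3
s3 | [b]abaabb   read b → write a, move right, go to s0
s0 | a[a]baabb   read a → write b, move left, go to s1
s1 | [a]bbaabb   read a → write b, move right, go to sH
sH | b[b]baabb
After 4 steps: state sH, head at 1, tape bbbaabb.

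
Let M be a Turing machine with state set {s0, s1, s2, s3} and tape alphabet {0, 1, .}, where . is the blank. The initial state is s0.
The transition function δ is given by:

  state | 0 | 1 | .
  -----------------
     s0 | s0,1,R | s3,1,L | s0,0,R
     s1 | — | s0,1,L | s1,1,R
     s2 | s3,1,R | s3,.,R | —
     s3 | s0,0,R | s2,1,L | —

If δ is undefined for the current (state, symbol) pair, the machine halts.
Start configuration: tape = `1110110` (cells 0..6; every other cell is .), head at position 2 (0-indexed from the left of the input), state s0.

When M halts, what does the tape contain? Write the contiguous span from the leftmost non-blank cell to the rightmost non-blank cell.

110110

state=s0 head=2 tape=11[1]0110   (s0,1)→(s3,1,L)
state=s3 head=1 tape=1[1]10110   (s3,1)→(s2,1,L)
state=s2 head=0 tape=[1]110110   (s2,1)→(s3,.,R)
state=s3 head=1 tape=.[1]10110   (s3,1)→(s2,1,L)
state=s2 head=0 tape=[.]110110
The non-blank tape span at halt is 110110.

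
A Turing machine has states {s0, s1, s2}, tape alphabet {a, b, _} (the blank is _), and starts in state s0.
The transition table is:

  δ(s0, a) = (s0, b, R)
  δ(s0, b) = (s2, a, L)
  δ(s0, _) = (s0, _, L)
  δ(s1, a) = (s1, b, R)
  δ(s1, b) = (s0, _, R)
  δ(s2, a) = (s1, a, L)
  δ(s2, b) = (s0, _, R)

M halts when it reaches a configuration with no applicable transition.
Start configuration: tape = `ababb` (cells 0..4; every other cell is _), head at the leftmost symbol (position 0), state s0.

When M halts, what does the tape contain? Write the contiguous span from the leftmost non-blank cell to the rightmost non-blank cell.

b__a

state=s0 head=0 tape=[a]babb_   (s0,a)→(s0,b,R)
state=s0 head=1 tape=b[b]abb_   (s0,b)→(s2,a,L)
state=s2 head=0 tape=[b]aabb_   (s2,b)→(s0,_,R)
state=s0 head=1 tape=_[a]abb_   (s0,a)→(s0,b,R)
state=s0 head=2 tape=_b[a]bb_   (s0,a)→(s0,b,R)
state=s0 head=3 tape=_bb[b]b_   (s0,b)→(s2,a,L)
state=s2 head=2 tape=_b[b]ab_   (s2,b)→(s0,_,R)
state=s0 head=3 tape=_b_[a]b_   (s0,a)→(s0,b,R)
state=s0 head=4 tape=_b_b[b]_   (s0,b)→(s2,a,L)
state=s2 head=3 tape=_b_[b]a_   (s2,b)→(s0,_,R)
state=s0 head=4 tape=_b__[a]_   (s0,a)→(s0,b,R)
state=s0 head=5 tape=_b__b[_]   (s0,_)→(s0,_,L)
state=s0 head=4 tape=_b__[b]_   (s0,b)→(s2,a,L)
state=s2 head=3 tape=_b_[_]a_
The non-blank tape span at halt is b__a.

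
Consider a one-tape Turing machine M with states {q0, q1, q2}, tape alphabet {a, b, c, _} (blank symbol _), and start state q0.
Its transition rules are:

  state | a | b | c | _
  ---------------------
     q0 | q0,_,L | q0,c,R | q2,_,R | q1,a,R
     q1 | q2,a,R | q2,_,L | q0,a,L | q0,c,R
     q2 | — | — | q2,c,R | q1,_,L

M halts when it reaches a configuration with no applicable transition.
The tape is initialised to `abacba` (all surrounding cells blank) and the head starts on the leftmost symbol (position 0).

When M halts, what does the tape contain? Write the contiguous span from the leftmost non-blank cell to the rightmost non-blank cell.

q0 | _[a]bacba   read a → write _, move L, go to q0
q0 | [_]_bacba   read _ → write a, move R, go to q1
q1 | a[_]bacba   read _ → write c, move R, go to q0
q0 | ac[b]acba   read b → write c, move R, go to q0
q0 | acc[a]cba   read a → write _, move L, go to q0
q0 | ac[c]_cba   read c → write _, move R, go to q2
q2 | ac_[_]cba   read _ → write _, move L, go to q1
q1 | ac[_]_cba   read _ → write c, move R, go to q0
q0 | acc[_]cba   read _ → write a, move R, go to q1
q1 | acca[c]ba   read c → write a, move L, go to q0
q0 | acc[a]aba   read a → write _, move L, go to q0
q0 | ac[c]_aba   read c → write _, move R, go to q2
q2 | ac_[_]aba   read _ → write _, move L, go to q1
q1 | ac[_]_aba   read _ → write c, move R, go to q0
q0 | acc[_]aba   read _ → write a, move R, go to q1
q1 | acca[a]ba   read a → write a, move R, go to q2
q2 | accaa[b]a
The non-blank tape span at halt is accaaba.

accaaba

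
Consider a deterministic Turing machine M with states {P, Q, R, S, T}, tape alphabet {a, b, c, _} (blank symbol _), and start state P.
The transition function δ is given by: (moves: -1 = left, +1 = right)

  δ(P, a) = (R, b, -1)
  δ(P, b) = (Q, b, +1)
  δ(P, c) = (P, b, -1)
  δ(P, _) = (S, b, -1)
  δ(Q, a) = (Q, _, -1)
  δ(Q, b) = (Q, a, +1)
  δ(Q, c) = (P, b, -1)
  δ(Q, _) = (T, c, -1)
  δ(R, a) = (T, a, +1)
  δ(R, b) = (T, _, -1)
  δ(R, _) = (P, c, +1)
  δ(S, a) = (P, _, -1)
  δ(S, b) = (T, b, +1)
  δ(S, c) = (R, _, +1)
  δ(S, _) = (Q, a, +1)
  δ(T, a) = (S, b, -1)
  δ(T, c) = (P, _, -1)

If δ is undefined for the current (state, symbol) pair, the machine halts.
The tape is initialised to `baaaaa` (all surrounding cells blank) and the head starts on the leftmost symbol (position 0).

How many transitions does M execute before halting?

10

P | _[b]aaaaa   read b → write b, move +1, go to Q
Q | _b[a]aaaa   read a → write _, move -1, go to Q
Q | _[b]_aaaa   read b → write a, move +1, go to Q
Q | _a[_]aaaa   read _ → write c, move -1, go to T
T | _[a]caaaa   read a → write b, move -1, go to S
S | [_]bcaaaa   read _ → write a, move +1, go to Q
Q | a[b]caaaa   read b → write a, move +1, go to Q
Q | aa[c]aaaa   read c → write b, move -1, go to P
P | a[a]baaaa   read a → write b, move -1, go to R
R | [a]bbaaaa   read a → write a, move +1, go to T
T | a[b]baaaa
M halts after 10 transitions.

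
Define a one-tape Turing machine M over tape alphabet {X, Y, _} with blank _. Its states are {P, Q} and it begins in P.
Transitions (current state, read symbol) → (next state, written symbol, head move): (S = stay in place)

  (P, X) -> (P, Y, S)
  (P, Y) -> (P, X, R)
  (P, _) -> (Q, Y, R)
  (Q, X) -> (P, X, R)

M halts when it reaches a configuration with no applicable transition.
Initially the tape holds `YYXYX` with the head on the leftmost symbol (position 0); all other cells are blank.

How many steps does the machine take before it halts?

8

state=P head=0 tape=[Y]YXYX__   (P,Y)→(P,X,R)
state=P head=1 tape=X[Y]XYX__   (P,Y)→(P,X,R)
state=P head=2 tape=XX[X]YX__   (P,X)→(P,Y,S)
state=P head=2 tape=XX[Y]YX__   (P,Y)→(P,X,R)
state=P head=3 tape=XXX[Y]X__   (P,Y)→(P,X,R)
state=P head=4 tape=XXXX[X]__   (P,X)→(P,Y,S)
state=P head=4 tape=XXXX[Y]__   (P,Y)→(P,X,R)
state=P head=5 tape=XXXXX[_]_   (P,_)→(Q,Y,R)
state=Q head=6 tape=XXXXXY[_]
M halts after 8 transitions.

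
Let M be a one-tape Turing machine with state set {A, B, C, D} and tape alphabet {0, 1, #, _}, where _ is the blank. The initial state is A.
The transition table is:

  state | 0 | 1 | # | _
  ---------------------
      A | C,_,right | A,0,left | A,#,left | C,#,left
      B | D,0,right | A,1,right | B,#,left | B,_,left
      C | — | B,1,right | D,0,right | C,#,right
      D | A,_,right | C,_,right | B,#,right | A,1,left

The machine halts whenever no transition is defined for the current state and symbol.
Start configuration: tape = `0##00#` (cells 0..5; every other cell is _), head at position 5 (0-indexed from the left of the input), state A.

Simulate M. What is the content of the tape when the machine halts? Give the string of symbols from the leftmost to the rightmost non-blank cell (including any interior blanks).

0##0#0##

A | 0##00[#]__   read # → write #, move left, go to A
A | 0##0[0]#__   read 0 → write _, move right, go to C
C | 0##0_[#]__   read # → write 0, move right, go to D
D | 0##0_0[_]_   read _ → write 1, move left, go to A
A | 0##0_[0]1_   read 0 → write _, move right, go to C
C | 0##0__[1]_   read 1 → write 1, move right, go to B
B | 0##0__1[_]   read _ → write _, move left, go to B
B | 0##0__[1]_   read 1 → write 1, move right, go to A
A | 0##0__1[_]   read _ → write #, move left, go to C
C | 0##0__[1]#   read 1 → write 1, move right, go to B
B | 0##0__1[#]   read # → write #, move left, go to B
B | 0##0__[1]#   read 1 → write 1, move right, go to A
A | 0##0__1[#]   read # → write #, move left, go to A
A | 0##0__[1]#   read 1 → write 0, move left, go to A
A | 0##0_[_]0#   read _ → write #, move left, go to C
C | 0##0[_]#0#   read _ → write #, move right, go to C
C | 0##0#[#]0#   read # → write 0, move right, go to D
D | 0##0#0[0]#   read 0 → write _, move right, go to A
A | 0##0#0_[#]   read # → write #, move left, go to A
A | 0##0#0[_]#   read _ → write #, move left, go to C
C | 0##0#[0]##
The non-blank tape span at halt is 0##0#0##.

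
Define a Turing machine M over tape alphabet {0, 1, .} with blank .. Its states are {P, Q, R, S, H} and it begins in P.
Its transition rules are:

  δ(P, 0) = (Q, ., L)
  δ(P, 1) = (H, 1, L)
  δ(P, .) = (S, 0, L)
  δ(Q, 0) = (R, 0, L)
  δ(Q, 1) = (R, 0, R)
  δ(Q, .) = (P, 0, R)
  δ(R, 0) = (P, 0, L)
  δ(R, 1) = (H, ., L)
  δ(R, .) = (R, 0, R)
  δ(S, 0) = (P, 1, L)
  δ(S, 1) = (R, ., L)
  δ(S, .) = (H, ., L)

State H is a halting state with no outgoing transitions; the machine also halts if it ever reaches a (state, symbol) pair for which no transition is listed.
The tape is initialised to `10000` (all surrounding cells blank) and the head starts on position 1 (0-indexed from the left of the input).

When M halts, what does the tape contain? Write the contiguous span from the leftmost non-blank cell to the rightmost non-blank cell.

P | .....1[0]000   read 0 → write ., move L, go to Q
Q | .....[1].000   read 1 → write 0, move R, go to R
R | .....0[.]000   read . → write 0, move R, go to R
R | .....00[0]00   read 0 → write 0, move L, go to P
P | .....0[0]000   read 0 → write ., move L, go to Q
Q | .....[0].000   read 0 → write 0, move L, go to R
R | ....[.]0.000   read . → write 0, move R, go to R
R | ....0[0].000   read 0 → write 0, move L, go to P
P | ....[0]0.000   read 0 → write ., move L, go to Q
Q | ...[.].0.000   read . → write 0, move R, go to P
P | ...0[.]0.000   read . → write 0, move L, go to S
S | ...[0]00.000   read 0 → write 1, move L, go to P
P | ..[.]100.000   read . → write 0, move L, go to S
S | .[.]0100.000   read . → write ., move L, go to H
H | [.].0100.000
The non-blank tape span at halt is 0100.000.

0100.000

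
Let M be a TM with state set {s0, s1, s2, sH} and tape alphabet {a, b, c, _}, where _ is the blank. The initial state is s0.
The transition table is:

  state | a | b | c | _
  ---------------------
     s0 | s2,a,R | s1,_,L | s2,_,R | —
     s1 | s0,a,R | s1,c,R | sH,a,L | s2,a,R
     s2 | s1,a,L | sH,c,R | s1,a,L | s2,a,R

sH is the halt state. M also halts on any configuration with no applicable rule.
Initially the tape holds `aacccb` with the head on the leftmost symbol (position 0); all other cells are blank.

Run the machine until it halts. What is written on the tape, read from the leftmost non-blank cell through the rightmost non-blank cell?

state=s0 head=0 tape=[a]acccb_   (s0,a)→(s2,a,R)
state=s2 head=1 tape=a[a]cccb_   (s2,a)→(s1,a,L)
state=s1 head=0 tape=[a]acccb_   (s1,a)→(s0,a,R)
state=s0 head=1 tape=a[a]cccb_   (s0,a)→(s2,a,R)
state=s2 head=2 tape=aa[c]ccb_   (s2,c)→(s1,a,L)
state=s1 head=1 tape=a[a]accb_   (s1,a)→(s0,a,R)
state=s0 head=2 tape=aa[a]ccb_   (s0,a)→(s2,a,R)
state=s2 head=3 tape=aaa[c]cb_   (s2,c)→(s1,a,L)
state=s1 head=2 tape=aa[a]acb_   (s1,a)→(s0,a,R)
state=s0 head=3 tape=aaa[a]cb_   (s0,a)→(s2,a,R)
state=s2 head=4 tape=aaaa[c]b_   (s2,c)→(s1,a,L)
state=s1 head=3 tape=aaa[a]ab_   (s1,a)→(s0,a,R)
state=s0 head=4 tape=aaaa[a]b_   (s0,a)→(s2,a,R)
state=s2 head=5 tape=aaaaa[b]_   (s2,b)→(sH,c,R)
state=sH head=6 tape=aaaaac[_]
The non-blank tape span at halt is aaaaac.

aaaaac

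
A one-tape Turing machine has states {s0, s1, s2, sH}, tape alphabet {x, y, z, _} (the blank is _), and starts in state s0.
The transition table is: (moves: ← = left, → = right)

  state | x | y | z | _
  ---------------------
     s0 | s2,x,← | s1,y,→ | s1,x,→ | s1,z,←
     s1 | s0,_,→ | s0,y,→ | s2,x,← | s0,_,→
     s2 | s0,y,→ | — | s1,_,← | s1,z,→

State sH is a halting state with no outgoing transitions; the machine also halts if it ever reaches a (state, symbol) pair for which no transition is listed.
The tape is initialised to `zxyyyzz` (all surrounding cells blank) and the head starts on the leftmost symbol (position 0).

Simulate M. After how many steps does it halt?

6

state=s0 head=0 tape=[z]xyyyzz   (s0,z)→(s1,x,→)
state=s1 head=1 tape=x[x]yyyzz   (s1,x)→(s0,_,→)
state=s0 head=2 tape=x_[y]yyzz   (s0,y)→(s1,y,→)
state=s1 head=3 tape=x_y[y]yzz   (s1,y)→(s0,y,→)
state=s0 head=4 tape=x_yy[y]zz   (s0,y)→(s1,y,→)
state=s1 head=5 tape=x_yyy[z]z   (s1,z)→(s2,x,←)
state=s2 head=4 tape=x_yy[y]xz
M halts after 6 transitions.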